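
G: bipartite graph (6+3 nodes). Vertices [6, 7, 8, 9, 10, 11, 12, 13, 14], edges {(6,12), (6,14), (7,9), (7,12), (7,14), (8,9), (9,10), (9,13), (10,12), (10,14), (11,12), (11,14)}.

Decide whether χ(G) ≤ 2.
A valid 2-coloring: color 1: [9, 12, 14]; color 2: [6, 7, 8, 10, 11, 13].
(χ(G) = 2 ≤ 2.)

Yes, G is 2-colorable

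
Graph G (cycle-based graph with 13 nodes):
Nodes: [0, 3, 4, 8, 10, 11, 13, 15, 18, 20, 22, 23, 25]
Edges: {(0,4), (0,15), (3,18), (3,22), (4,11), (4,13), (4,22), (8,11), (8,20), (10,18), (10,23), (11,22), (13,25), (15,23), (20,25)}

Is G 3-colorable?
A valid 3-coloring: color 1: [3, 4, 8, 10, 15, 25]; color 2: [0, 11, 13, 18, 20, 23]; color 3: [22].
(χ(G) = 3 ≤ 3.)

Yes, G is 3-colorable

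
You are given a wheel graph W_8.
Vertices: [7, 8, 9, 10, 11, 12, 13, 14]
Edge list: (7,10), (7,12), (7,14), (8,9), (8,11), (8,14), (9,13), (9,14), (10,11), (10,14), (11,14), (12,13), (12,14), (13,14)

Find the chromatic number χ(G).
Clique number ω(G) = 3 (lower bound: χ ≥ ω).
Odd cycle [11, 8, 9, 13, 12, 7, 10] needs 3 colors (χ ≥ 3).
Vertex 14 is adjacent to every vertex of [7, 8, 9, 10, 11, 12, 13], which already need 3 colors among themselves, so 14 needs a new color (χ ≥ 4).
The coloring below uses 4 colors, so χ(G) = 4.
A valid 4-coloring: color 1: [14]; color 2: [7, 9, 11]; color 3: [8, 10, 13]; color 4: [12].

χ(G) = 4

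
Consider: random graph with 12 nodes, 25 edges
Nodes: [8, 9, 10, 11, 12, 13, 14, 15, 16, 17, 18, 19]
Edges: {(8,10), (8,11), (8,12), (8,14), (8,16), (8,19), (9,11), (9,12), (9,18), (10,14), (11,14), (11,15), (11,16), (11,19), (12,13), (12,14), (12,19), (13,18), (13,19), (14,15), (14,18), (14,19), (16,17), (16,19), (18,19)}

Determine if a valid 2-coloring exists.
The clique on vertices [8, 11, 14, 19] has size 4 > 2, so it alone needs 4 colors.

No, G is not 2-colorable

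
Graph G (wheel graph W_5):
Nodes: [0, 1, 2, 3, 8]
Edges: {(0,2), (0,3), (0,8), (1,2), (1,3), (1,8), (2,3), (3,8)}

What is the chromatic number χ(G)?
χ(G) = 3

Clique number ω(G) = 3 (lower bound: χ ≥ ω).
The clique on [0, 3, 8] has size 3, forcing χ ≥ 3, and the coloring below uses 3 colors, so χ(G) = 3.
A valid 3-coloring: color 1: [3]; color 2: [2, 8]; color 3: [0, 1].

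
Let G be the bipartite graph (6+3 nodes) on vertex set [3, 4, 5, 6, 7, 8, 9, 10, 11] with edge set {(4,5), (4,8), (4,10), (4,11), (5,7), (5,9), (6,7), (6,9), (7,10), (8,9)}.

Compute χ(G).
Clique number ω(G) = 2 (lower bound: χ ≥ ω).
The graph is bipartite (no odd cycle), so 2 colors suffice: χ(G) = 2.
A valid 2-coloring: color 1: [3, 4, 7, 9]; color 2: [5, 6, 8, 10, 11].

χ(G) = 2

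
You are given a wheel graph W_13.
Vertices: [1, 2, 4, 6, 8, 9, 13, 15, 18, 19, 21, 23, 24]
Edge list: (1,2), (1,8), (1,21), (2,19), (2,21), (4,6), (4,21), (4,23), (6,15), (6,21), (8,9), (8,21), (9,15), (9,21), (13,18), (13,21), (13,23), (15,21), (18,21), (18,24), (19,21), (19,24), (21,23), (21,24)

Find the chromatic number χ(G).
Clique number ω(G) = 3 (lower bound: χ ≥ ω).
The clique on [1, 8, 21] has size 3, forcing χ ≥ 3, and the coloring below uses 3 colors, so χ(G) = 3.
A valid 3-coloring: color 1: [21]; color 2: [1, 6, 9, 18, 19, 23]; color 3: [2, 4, 8, 13, 15, 24].

χ(G) = 3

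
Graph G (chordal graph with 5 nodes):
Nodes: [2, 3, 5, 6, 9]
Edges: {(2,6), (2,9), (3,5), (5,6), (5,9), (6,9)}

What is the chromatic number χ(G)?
Clique number ω(G) = 3 (lower bound: χ ≥ ω).
The clique on [2, 6, 9] has size 3, forcing χ ≥ 3, and the coloring below uses 3 colors, so χ(G) = 3.
A valid 3-coloring: color 1: [2, 5]; color 2: [3, 9]; color 3: [6].

χ(G) = 3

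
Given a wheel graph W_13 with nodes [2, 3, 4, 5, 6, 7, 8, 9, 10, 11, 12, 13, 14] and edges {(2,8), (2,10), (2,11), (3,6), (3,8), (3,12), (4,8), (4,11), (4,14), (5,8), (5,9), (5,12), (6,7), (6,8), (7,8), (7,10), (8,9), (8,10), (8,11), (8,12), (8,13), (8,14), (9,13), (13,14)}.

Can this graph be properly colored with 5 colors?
A valid 5-coloring: color 1: [8]; color 2: [2, 3, 4, 5, 7, 13]; color 3: [6, 9, 10, 11, 12, 14].
(χ(G) = 3 ≤ 5.)

Yes, G is 5-colorable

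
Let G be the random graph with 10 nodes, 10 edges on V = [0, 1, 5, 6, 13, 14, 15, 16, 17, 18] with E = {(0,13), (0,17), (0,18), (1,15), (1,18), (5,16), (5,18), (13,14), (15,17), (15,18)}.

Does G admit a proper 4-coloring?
A valid 4-coloring: color 1: [6, 13, 16, 17, 18]; color 2: [0, 5, 14, 15]; color 3: [1].
(χ(G) = 3 ≤ 4.)

Yes, G is 4-colorable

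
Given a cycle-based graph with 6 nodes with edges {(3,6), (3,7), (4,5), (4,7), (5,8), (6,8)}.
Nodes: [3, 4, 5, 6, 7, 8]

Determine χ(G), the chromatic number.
Clique number ω(G) = 2 (lower bound: χ ≥ ω).
The graph is bipartite (no odd cycle), so 2 colors suffice: χ(G) = 2.
A valid 2-coloring: color 1: [5, 6, 7]; color 2: [3, 4, 8].

χ(G) = 2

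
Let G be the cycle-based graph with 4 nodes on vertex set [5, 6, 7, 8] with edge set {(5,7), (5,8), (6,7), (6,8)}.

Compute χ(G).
χ(G) = 2

Clique number ω(G) = 2 (lower bound: χ ≥ ω).
The graph is bipartite (no odd cycle), so 2 colors suffice: χ(G) = 2.
A valid 2-coloring: color 1: [7, 8]; color 2: [5, 6].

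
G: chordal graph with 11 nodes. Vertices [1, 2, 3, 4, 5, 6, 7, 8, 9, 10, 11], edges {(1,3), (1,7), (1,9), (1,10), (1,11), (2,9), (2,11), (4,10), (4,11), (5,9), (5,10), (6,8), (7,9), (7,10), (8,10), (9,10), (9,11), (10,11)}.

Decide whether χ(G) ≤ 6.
Yes, G is 6-colorable

A valid 6-coloring: color 1: [2, 3, 6, 10]; color 2: [4, 8, 9]; color 3: [1, 5]; color 4: [7, 11].
(χ(G) = 4 ≤ 6.)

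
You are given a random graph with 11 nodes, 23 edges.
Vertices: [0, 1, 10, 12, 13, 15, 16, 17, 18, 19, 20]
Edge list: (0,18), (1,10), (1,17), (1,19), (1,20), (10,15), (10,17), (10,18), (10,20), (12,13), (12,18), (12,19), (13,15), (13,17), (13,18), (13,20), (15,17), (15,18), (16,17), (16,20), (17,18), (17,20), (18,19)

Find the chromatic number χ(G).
Clique number ω(G) = 4 (lower bound: χ ≥ ω).
The clique on [1, 10, 17, 20] has size 4, forcing χ ≥ 4, and the coloring below uses 4 colors, so χ(G) = 4.
A valid 4-coloring: color 1: [0, 12, 17]; color 2: [1, 16, 18]; color 3: [10, 13, 19]; color 4: [15, 20].

χ(G) = 4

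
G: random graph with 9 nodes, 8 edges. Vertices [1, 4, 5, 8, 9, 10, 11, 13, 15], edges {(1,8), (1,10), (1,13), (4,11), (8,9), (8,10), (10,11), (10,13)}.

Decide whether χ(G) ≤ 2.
No, G is not 2-colorable

The clique on vertices [1, 8, 10] has size 3 > 2, so it alone needs 3 colors.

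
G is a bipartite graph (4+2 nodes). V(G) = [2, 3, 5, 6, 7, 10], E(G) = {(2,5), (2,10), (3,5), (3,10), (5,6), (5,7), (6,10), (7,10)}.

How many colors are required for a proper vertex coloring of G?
Clique number ω(G) = 2 (lower bound: χ ≥ ω).
The graph is bipartite (no odd cycle), so 2 colors suffice: χ(G) = 2.
A valid 2-coloring: color 1: [5, 10]; color 2: [2, 3, 6, 7].

χ(G) = 2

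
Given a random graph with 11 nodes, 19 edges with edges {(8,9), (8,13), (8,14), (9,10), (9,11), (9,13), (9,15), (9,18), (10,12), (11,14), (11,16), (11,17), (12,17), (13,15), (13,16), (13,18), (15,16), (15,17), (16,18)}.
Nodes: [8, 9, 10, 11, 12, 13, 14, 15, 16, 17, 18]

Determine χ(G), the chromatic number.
Clique number ω(G) = 3 (lower bound: χ ≥ ω).
The clique on [8, 9, 13] has size 3, forcing χ ≥ 3, and the coloring below uses 3 colors, so χ(G) = 3.
A valid 3-coloring: color 1: [9, 14, 16, 17]; color 2: [10, 11, 13]; color 3: [8, 12, 15, 18].

χ(G) = 3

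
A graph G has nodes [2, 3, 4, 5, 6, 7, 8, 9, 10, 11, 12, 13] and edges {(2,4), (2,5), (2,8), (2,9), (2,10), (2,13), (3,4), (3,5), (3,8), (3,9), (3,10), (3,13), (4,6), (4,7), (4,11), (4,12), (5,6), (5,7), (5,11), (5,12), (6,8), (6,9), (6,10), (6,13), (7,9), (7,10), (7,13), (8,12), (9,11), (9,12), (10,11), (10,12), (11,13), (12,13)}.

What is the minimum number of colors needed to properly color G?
χ(G) = 2

Clique number ω(G) = 2 (lower bound: χ ≥ ω).
The graph is bipartite (no odd cycle), so 2 colors suffice: χ(G) = 2.
A valid 2-coloring: color 1: [2, 3, 6, 7, 11, 12]; color 2: [4, 5, 8, 9, 10, 13].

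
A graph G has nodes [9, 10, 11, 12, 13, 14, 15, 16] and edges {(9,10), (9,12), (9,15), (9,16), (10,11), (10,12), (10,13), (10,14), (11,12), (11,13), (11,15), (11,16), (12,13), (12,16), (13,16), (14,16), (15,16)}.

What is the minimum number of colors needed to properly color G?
Clique number ω(G) = 4 (lower bound: χ ≥ ω).
The clique on [11, 12, 13, 16] has size 4, forcing χ ≥ 4, and the coloring below uses 4 colors, so χ(G) = 4.
A valid 4-coloring: color 1: [10, 16]; color 2: [12, 14, 15]; color 3: [9, 11]; color 4: [13].

χ(G) = 4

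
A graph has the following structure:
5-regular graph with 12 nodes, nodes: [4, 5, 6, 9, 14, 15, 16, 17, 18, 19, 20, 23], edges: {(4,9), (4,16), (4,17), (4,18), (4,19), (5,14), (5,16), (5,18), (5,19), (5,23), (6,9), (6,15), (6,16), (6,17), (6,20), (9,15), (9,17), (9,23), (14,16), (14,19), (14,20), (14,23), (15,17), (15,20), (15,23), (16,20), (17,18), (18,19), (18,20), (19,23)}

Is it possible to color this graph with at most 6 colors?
A valid 6-coloring: color 1: [17, 20, 23]; color 2: [4, 5, 6]; color 3: [9, 14, 18]; color 4: [15, 16, 19].
(χ(G) = 4 ≤ 6.)

Yes, G is 6-colorable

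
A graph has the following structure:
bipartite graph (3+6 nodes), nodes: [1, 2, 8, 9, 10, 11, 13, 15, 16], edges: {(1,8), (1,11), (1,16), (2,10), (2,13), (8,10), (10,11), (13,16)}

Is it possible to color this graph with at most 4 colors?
Yes, G is 4-colorable

A valid 4-coloring: color 1: [1, 9, 10, 13, 15]; color 2: [2, 8, 11, 16].
(χ(G) = 2 ≤ 4.)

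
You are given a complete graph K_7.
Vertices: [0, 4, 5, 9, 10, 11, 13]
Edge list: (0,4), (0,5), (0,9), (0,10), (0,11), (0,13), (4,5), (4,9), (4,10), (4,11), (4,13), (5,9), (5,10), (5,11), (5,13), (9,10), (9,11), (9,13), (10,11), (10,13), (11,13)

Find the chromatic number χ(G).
χ(G) = 7

Clique number ω(G) = 7 (lower bound: χ ≥ ω).
The clique on [0, 4, 5, 9, 10, 11, 13] has size 7, forcing χ ≥ 7, and the coloring below uses 7 colors, so χ(G) = 7.
A valid 7-coloring: color 1: [11]; color 2: [0]; color 3: [9]; color 4: [10]; color 5: [4]; color 6: [5]; color 7: [13].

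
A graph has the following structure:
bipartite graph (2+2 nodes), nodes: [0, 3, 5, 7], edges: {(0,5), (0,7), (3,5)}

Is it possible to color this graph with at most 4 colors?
Yes, G is 4-colorable

A valid 4-coloring: color 1: [0, 3]; color 2: [5, 7].
(χ(G) = 2 ≤ 4.)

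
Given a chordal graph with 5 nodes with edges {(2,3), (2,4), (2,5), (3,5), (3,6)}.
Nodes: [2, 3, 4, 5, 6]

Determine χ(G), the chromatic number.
χ(G) = 3

Clique number ω(G) = 3 (lower bound: χ ≥ ω).
The clique on [2, 3, 5] has size 3, forcing χ ≥ 3, and the coloring below uses 3 colors, so χ(G) = 3.
A valid 3-coloring: color 1: [3, 4]; color 2: [2, 6]; color 3: [5].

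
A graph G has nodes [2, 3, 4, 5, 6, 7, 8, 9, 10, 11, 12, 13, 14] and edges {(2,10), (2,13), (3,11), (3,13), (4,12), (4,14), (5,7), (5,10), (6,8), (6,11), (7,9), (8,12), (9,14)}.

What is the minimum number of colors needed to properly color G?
Clique number ω(G) = 2 (lower bound: χ ≥ ω).
Odd cycle [3, 13, 2, 10, 5, 7, 9, 14, 4, 12, 8, 6, 11] needs 3 colors (χ ≥ 3).
The coloring below uses 3 colors, so χ(G) = 3.
A valid 3-coloring: color 1: [2, 3, 4, 5, 6, 9]; color 2: [7, 10, 11, 12, 13, 14]; color 3: [8].

χ(G) = 3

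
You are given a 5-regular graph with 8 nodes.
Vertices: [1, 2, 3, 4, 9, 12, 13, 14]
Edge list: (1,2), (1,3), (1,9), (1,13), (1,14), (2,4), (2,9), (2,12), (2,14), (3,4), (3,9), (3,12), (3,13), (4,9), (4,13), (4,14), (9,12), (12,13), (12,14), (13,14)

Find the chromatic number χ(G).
χ(G) = 4

Clique number ω(G) = 3 (lower bound: χ ≥ ω).
Odd cycle [9, 3, 13, 14, 2] needs 3 colors (χ ≥ 3).
Vertex 1 is adjacent to every vertex of [2, 3, 9, 13, 14], which already need 3 colors among themselves, so 1 needs a new color (χ ≥ 4).
The coloring below uses 4 colors, so χ(G) = 4.
A valid 4-coloring: color 1: [1, 4, 12]; color 2: [3, 14]; color 3: [2, 13]; color 4: [9].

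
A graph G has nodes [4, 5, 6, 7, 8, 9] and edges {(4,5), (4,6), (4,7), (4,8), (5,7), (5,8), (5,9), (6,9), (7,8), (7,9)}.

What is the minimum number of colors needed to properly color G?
Clique number ω(G) = 4 (lower bound: χ ≥ ω).
The clique on [4, 5, 7, 8] has size 4, forcing χ ≥ 4, and the coloring below uses 4 colors, so χ(G) = 4.
A valid 4-coloring: color 1: [5, 6]; color 2: [7]; color 3: [4, 9]; color 4: [8].

χ(G) = 4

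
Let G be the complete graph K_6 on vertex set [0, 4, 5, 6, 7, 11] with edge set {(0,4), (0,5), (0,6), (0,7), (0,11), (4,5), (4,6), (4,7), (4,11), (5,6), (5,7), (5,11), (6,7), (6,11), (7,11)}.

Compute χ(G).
Clique number ω(G) = 6 (lower bound: χ ≥ ω).
The clique on [0, 4, 5, 6, 7, 11] has size 6, forcing χ ≥ 6, and the coloring below uses 6 colors, so χ(G) = 6.
A valid 6-coloring: color 1: [7]; color 2: [5]; color 3: [6]; color 4: [11]; color 5: [0]; color 6: [4].

χ(G) = 6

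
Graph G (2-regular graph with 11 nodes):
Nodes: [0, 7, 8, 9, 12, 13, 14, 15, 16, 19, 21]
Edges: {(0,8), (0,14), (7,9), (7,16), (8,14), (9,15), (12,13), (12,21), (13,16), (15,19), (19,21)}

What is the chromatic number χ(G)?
Clique number ω(G) = 3 (lower bound: χ ≥ ω).
The clique on [0, 8, 14] has size 3, forcing χ ≥ 3, and the coloring below uses 3 colors, so χ(G) = 3.
A valid 3-coloring: color 1: [0, 7, 13, 15, 21]; color 2: [8, 9, 12, 16, 19]; color 3: [14].

χ(G) = 3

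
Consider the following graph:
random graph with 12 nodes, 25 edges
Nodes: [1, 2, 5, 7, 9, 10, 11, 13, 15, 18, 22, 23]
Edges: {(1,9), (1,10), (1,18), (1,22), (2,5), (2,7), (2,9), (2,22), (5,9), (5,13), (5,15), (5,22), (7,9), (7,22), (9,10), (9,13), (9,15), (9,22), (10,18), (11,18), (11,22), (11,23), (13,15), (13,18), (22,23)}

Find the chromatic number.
Clique number ω(G) = 4 (lower bound: χ ≥ ω).
The clique on [2, 5, 9, 22] has size 4, forcing χ ≥ 4, and the coloring below uses 4 colors, so χ(G) = 4.
A valid 4-coloring: color 1: [9, 18, 23]; color 2: [10, 13, 22]; color 3: [1, 5, 7, 11]; color 4: [2, 15].

χ(G) = 4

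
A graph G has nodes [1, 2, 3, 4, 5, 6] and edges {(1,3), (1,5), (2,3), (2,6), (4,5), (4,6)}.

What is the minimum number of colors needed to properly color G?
Clique number ω(G) = 2 (lower bound: χ ≥ ω).
The graph is bipartite (no odd cycle), so 2 colors suffice: χ(G) = 2.
A valid 2-coloring: color 1: [3, 5, 6]; color 2: [1, 2, 4].

χ(G) = 2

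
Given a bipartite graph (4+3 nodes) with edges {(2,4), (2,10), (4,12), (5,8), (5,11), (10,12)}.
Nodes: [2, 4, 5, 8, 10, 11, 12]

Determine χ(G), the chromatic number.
Clique number ω(G) = 2 (lower bound: χ ≥ ω).
The graph is bipartite (no odd cycle), so 2 colors suffice: χ(G) = 2.
A valid 2-coloring: color 1: [4, 5, 10]; color 2: [2, 8, 11, 12].

χ(G) = 2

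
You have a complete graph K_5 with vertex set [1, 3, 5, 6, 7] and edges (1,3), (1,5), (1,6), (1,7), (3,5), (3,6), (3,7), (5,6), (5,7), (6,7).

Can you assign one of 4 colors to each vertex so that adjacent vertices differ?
The clique on vertices [1, 3, 5, 6, 7] has size 5 > 4, so it alone needs 5 colors.

No, G is not 4-colorable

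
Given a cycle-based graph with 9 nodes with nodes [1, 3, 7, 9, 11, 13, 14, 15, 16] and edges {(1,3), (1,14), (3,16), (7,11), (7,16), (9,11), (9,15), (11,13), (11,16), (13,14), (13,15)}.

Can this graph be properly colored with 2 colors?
The clique on vertices [7, 11, 16] has size 3 > 2, so it alone needs 3 colors.

No, G is not 2-colorable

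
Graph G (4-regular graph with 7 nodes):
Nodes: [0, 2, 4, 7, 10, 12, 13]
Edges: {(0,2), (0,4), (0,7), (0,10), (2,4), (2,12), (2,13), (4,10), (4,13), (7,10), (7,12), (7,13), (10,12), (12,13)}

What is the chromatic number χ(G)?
Clique number ω(G) = 3 (lower bound: χ ≥ ω).
Suppose a proper 3-coloring c exists. The clique [0, 2, 4] takes 3 distinct colors; by symmetry let c(0) = 1, c(2) = 2, c(4) = 3.
- Vertex 10: neighbors [0, 4] already have colors [1, 3] ⇒ c(10) = 2.
- Vertex 7: neighbors [0, 10] already have colors [1, 2] ⇒ c(7) = 3.
- Vertex 12: neighbors [2, 7] already have colors [2, 3] ⇒ c(12) = 1.
- Vertex 13: neighbors [12, 2, 4] already have colors [1, 2, 3] — all 3 colors blocked. Contradiction.
The forced assignments end in a contradiction, so G has no proper 3-coloring (χ ≥ 4).
The coloring below uses 4 colors, so χ(G) = 4.
A valid 4-coloring: color 1: [4, 12]; color 2: [0, 13]; color 3: [2, 7]; color 4: [10].

χ(G) = 4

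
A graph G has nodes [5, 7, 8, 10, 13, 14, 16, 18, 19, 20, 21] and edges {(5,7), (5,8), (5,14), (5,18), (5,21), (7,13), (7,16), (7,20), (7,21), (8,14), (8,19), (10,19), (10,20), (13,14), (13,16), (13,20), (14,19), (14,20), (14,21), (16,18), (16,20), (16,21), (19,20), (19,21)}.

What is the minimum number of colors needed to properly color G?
χ(G) = 4

Clique number ω(G) = 4 (lower bound: χ ≥ ω).
The clique on [7, 13, 16, 20] has size 4, forcing χ ≥ 4, and the coloring below uses 4 colors, so χ(G) = 4.
A valid 4-coloring: color 1: [8, 18, 20, 21]; color 2: [7, 10, 14]; color 3: [5, 16, 19]; color 4: [13].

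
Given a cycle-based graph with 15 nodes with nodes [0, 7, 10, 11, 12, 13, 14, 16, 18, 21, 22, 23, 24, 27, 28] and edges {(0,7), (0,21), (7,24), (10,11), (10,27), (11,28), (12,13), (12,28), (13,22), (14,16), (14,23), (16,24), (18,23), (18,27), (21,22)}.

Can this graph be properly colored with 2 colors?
No, G is not 2-colorable

Odd cycle [27, 18, 23, 14, 16, 24, 7, 0, 21, 22, 13, 12, 28, 11, 10] needs 3 colors (χ ≥ 3).
Hence χ(G) ≥ 3 > 2, so no proper 2-coloring exists.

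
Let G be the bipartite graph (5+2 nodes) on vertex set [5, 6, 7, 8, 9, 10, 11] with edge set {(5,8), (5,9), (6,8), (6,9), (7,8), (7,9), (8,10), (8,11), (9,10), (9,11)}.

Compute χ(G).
Clique number ω(G) = 2 (lower bound: χ ≥ ω).
The graph is bipartite (no odd cycle), so 2 colors suffice: χ(G) = 2.
A valid 2-coloring: color 1: [8, 9]; color 2: [5, 6, 7, 10, 11].

χ(G) = 2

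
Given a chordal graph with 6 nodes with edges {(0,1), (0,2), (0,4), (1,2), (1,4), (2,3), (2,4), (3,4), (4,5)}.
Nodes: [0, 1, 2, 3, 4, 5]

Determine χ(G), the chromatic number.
χ(G) = 4

Clique number ω(G) = 4 (lower bound: χ ≥ ω).
The clique on [0, 1, 2, 4] has size 4, forcing χ ≥ 4, and the coloring below uses 4 colors, so χ(G) = 4.
A valid 4-coloring: color 1: [4]; color 2: [2, 5]; color 3: [0, 3]; color 4: [1].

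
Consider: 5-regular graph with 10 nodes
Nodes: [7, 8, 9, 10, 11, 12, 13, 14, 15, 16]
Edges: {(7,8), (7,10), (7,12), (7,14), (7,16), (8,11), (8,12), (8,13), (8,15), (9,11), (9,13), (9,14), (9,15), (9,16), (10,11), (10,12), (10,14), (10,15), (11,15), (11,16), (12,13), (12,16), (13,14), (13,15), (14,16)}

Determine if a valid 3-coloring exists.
No, G is not 3-colorable

Odd cycle [15, 11, 16, 14, 13] needs 3 colors (χ ≥ 3).
Vertex 9 is adjacent to every vertex of [11, 13, 14, 15, 16], which already need 3 colors among themselves, so 9 needs a new color (χ ≥ 4).
Hence χ(G) ≥ 4 > 3, so no proper 3-coloring exists.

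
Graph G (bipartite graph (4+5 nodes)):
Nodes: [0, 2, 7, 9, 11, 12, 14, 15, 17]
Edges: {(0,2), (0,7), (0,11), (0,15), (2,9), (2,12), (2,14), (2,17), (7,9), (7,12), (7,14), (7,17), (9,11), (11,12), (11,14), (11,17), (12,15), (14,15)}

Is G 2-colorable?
A valid 2-coloring: color 1: [2, 7, 11, 15]; color 2: [0, 9, 12, 14, 17].
(χ(G) = 2 ≤ 2.)

Yes, G is 2-colorable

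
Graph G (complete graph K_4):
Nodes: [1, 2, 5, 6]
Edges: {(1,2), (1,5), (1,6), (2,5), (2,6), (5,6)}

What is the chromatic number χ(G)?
χ(G) = 4

Clique number ω(G) = 4 (lower bound: χ ≥ ω).
The clique on [1, 2, 5, 6] has size 4, forcing χ ≥ 4, and the coloring below uses 4 colors, so χ(G) = 4.
A valid 4-coloring: color 1: [5]; color 2: [1]; color 3: [6]; color 4: [2].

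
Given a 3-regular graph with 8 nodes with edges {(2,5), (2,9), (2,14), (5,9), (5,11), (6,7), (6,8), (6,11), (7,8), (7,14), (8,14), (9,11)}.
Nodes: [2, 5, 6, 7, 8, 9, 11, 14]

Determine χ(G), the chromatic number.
χ(G) = 3

Clique number ω(G) = 3 (lower bound: χ ≥ ω).
The clique on [2, 5, 9] has size 3, forcing χ ≥ 3, and the coloring below uses 3 colors, so χ(G) = 3.
A valid 3-coloring: color 1: [2, 8, 11]; color 2: [5, 6, 14]; color 3: [7, 9].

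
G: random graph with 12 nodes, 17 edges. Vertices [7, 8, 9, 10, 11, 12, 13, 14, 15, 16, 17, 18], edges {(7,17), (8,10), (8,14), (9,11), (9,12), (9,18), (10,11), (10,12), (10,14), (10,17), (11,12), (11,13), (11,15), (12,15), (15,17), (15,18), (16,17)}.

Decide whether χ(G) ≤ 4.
A valid 4-coloring: color 1: [8, 11, 17, 18]; color 2: [7, 9, 10, 13, 15, 16]; color 3: [12, 14].
(χ(G) = 3 ≤ 4.)

Yes, G is 4-colorable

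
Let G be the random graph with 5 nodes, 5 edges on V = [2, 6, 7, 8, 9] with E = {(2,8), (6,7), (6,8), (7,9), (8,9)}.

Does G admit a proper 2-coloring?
A valid 2-coloring: color 1: [7, 8]; color 2: [2, 6, 9].
(χ(G) = 2 ≤ 2.)

Yes, G is 2-colorable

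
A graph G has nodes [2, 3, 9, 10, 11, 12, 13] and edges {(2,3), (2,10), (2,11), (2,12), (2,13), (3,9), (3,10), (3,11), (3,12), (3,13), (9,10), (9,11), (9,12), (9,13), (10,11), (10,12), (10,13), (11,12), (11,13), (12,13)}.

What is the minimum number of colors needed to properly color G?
Clique number ω(G) = 6 (lower bound: χ ≥ ω).
The clique on [3, 9, 10, 11, 12, 13] has size 6, forcing χ ≥ 6, and the coloring below uses 6 colors, so χ(G) = 6.
A valid 6-coloring: color 1: [11]; color 2: [12]; color 3: [3]; color 4: [13]; color 5: [10]; color 6: [2, 9].

χ(G) = 6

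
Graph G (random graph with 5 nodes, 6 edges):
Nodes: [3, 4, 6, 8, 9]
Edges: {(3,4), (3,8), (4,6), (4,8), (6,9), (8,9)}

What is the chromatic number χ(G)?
χ(G) = 3

Clique number ω(G) = 3 (lower bound: χ ≥ ω).
The clique on [3, 4, 8] has size 3, forcing χ ≥ 3, and the coloring below uses 3 colors, so χ(G) = 3.
A valid 3-coloring: color 1: [6, 8]; color 2: [4, 9]; color 3: [3].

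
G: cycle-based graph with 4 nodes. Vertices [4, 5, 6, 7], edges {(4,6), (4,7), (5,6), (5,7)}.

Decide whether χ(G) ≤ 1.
No, G is not 1-colorable

Edge (4,6) forces its endpoints to differ, so 1 color is not enough.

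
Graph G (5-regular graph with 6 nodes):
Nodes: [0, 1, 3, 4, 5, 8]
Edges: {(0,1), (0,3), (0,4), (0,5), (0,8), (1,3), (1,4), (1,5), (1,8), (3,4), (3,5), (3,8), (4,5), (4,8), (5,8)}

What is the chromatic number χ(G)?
χ(G) = 6

Clique number ω(G) = 6 (lower bound: χ ≥ ω).
The clique on [0, 1, 3, 4, 5, 8] has size 6, forcing χ ≥ 6, and the coloring below uses 6 colors, so χ(G) = 6.
A valid 6-coloring: color 1: [8]; color 2: [5]; color 3: [4]; color 4: [3]; color 5: [1]; color 6: [0].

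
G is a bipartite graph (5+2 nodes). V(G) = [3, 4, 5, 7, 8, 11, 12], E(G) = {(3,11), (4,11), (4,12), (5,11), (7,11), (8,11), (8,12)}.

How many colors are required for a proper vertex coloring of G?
χ(G) = 2

Clique number ω(G) = 2 (lower bound: χ ≥ ω).
The graph is bipartite (no odd cycle), so 2 colors suffice: χ(G) = 2.
A valid 2-coloring: color 1: [11, 12]; color 2: [3, 4, 5, 7, 8].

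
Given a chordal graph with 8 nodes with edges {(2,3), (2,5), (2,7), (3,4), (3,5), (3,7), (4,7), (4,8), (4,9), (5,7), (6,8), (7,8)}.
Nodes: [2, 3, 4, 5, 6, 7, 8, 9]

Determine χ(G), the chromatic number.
Clique number ω(G) = 4 (lower bound: χ ≥ ω).
The clique on [2, 3, 5, 7] has size 4, forcing χ ≥ 4, and the coloring below uses 4 colors, so χ(G) = 4.
A valid 4-coloring: color 1: [6, 7, 9]; color 2: [4, 5]; color 3: [3, 8]; color 4: [2].

χ(G) = 4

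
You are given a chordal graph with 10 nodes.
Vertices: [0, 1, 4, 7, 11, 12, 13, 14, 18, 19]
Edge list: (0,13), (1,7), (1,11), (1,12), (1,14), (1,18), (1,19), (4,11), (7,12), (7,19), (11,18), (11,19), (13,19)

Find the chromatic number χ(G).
χ(G) = 3

Clique number ω(G) = 3 (lower bound: χ ≥ ω).
The clique on [1, 11, 18] has size 3, forcing χ ≥ 3, and the coloring below uses 3 colors, so χ(G) = 3.
A valid 3-coloring: color 1: [1, 4, 13]; color 2: [0, 12, 14, 18, 19]; color 3: [7, 11].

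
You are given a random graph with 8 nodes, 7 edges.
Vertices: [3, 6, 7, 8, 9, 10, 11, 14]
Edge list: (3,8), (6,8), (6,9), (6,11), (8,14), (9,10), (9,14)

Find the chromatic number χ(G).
Clique number ω(G) = 2 (lower bound: χ ≥ ω).
The graph is bipartite (no odd cycle), so 2 colors suffice: χ(G) = 2.
A valid 2-coloring: color 1: [7, 8, 9, 11]; color 2: [3, 6, 10, 14].

χ(G) = 2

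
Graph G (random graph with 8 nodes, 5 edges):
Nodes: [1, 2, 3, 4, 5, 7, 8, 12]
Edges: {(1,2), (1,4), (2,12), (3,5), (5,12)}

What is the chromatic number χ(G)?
Clique number ω(G) = 2 (lower bound: χ ≥ ω).
The graph is bipartite (no odd cycle), so 2 colors suffice: χ(G) = 2.
A valid 2-coloring: color 1: [2, 4, 5, 7, 8]; color 2: [1, 3, 12].

χ(G) = 2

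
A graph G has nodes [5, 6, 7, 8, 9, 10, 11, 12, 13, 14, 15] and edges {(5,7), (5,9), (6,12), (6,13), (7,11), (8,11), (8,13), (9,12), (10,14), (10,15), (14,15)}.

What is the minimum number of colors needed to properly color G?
χ(G) = 3

Clique number ω(G) = 3 (lower bound: χ ≥ ω).
The clique on [10, 14, 15] has size 3, forcing χ ≥ 3, and the coloring below uses 3 colors, so χ(G) = 3.
A valid 3-coloring: color 1: [6, 7, 8, 9, 14]; color 2: [5, 11, 12, 13, 15]; color 3: [10].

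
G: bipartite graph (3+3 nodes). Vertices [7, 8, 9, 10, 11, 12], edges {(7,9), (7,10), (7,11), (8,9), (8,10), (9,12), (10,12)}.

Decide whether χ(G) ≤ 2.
A valid 2-coloring: color 1: [7, 8, 12]; color 2: [9, 10, 11].
(χ(G) = 2 ≤ 2.)

Yes, G is 2-colorable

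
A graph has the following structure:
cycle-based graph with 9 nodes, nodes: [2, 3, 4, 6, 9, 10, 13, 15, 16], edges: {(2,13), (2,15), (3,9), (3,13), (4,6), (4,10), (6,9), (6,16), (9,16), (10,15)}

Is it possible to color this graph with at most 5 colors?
A valid 5-coloring: color 1: [4, 9, 13, 15]; color 2: [2, 3, 6, 10]; color 3: [16].
(χ(G) = 3 ≤ 5.)

Yes, G is 5-colorable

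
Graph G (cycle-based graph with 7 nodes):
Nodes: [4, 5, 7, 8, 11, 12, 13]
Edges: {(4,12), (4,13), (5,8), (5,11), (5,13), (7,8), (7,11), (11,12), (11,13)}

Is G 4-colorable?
A valid 4-coloring: color 1: [4, 8, 11]; color 2: [5, 7, 12]; color 3: [13].
(χ(G) = 3 ≤ 4.)

Yes, G is 4-colorable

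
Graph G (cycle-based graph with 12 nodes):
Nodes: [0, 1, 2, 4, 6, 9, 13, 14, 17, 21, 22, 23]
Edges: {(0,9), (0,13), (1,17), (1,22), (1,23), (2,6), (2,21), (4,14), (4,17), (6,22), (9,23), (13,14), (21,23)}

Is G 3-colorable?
A valid 3-coloring: color 1: [1, 4, 6, 9, 13, 21]; color 2: [0, 2, 14, 17, 22, 23].
(χ(G) = 2 ≤ 3.)

Yes, G is 3-colorable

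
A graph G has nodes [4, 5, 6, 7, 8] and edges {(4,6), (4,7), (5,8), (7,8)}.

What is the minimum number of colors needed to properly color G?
Clique number ω(G) = 2 (lower bound: χ ≥ ω).
The graph is bipartite (no odd cycle), so 2 colors suffice: χ(G) = 2.
A valid 2-coloring: color 1: [4, 8]; color 2: [5, 6, 7].

χ(G) = 2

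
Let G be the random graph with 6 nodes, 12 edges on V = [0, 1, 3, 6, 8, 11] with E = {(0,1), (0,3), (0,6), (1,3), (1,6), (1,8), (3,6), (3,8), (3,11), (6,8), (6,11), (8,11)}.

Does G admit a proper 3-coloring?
No, G is not 3-colorable

The clique on vertices [0, 1, 3, 6] has size 4 > 3, so it alone needs 4 colors.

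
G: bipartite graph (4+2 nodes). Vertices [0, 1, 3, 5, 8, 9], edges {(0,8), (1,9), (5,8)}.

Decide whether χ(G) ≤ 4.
Yes, G is 4-colorable

A valid 4-coloring: color 1: [3, 8, 9]; color 2: [0, 1, 5].
(χ(G) = 2 ≤ 4.)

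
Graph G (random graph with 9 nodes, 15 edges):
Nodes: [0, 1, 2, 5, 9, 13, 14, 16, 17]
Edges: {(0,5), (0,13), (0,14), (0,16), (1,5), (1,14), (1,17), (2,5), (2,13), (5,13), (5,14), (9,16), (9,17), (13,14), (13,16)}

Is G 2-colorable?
No, G is not 2-colorable

The clique on vertices [0, 5, 13, 14] has size 4 > 2, so it alone needs 4 colors.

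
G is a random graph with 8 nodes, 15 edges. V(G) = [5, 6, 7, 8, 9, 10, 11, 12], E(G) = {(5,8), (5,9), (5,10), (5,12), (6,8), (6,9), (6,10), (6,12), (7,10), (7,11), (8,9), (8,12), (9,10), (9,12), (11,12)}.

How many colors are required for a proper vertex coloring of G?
χ(G) = 4

Clique number ω(G) = 4 (lower bound: χ ≥ ω).
The clique on [5, 8, 9, 12] has size 4, forcing χ ≥ 4, and the coloring below uses 4 colors, so χ(G) = 4.
A valid 4-coloring: color 1: [10, 12]; color 2: [7, 9]; color 3: [5, 6, 11]; color 4: [8].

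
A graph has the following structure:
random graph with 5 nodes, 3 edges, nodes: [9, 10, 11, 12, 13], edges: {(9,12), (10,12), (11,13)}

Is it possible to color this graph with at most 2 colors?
A valid 2-coloring: color 1: [11, 12]; color 2: [9, 10, 13].
(χ(G) = 2 ≤ 2.)

Yes, G is 2-colorable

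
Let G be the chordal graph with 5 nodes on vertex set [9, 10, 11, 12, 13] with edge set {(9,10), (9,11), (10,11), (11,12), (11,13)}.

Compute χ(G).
Clique number ω(G) = 3 (lower bound: χ ≥ ω).
The clique on [9, 10, 11] has size 3, forcing χ ≥ 3, and the coloring below uses 3 colors, so χ(G) = 3.
A valid 3-coloring: color 1: [11]; color 2: [10, 12, 13]; color 3: [9].

χ(G) = 3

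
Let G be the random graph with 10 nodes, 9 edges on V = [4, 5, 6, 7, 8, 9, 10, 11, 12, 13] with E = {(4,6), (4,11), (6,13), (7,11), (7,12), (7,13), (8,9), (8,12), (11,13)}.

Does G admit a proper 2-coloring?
The clique on vertices [7, 11, 13] has size 3 > 2, so it alone needs 3 colors.

No, G is not 2-colorable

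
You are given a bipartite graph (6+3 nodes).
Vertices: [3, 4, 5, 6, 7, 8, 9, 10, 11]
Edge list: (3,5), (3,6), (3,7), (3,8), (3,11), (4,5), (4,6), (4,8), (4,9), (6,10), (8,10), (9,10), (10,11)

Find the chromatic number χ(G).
χ(G) = 2

Clique number ω(G) = 2 (lower bound: χ ≥ ω).
The graph is bipartite (no odd cycle), so 2 colors suffice: χ(G) = 2.
A valid 2-coloring: color 1: [3, 4, 10]; color 2: [5, 6, 7, 8, 9, 11].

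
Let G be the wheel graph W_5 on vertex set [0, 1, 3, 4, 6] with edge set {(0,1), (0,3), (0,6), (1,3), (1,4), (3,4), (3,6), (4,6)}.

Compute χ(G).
Clique number ω(G) = 3 (lower bound: χ ≥ ω).
The clique on [0, 1, 3] has size 3, forcing χ ≥ 3, and the coloring below uses 3 colors, so χ(G) = 3.
A valid 3-coloring: color 1: [3]; color 2: [0, 4]; color 3: [1, 6].

χ(G) = 3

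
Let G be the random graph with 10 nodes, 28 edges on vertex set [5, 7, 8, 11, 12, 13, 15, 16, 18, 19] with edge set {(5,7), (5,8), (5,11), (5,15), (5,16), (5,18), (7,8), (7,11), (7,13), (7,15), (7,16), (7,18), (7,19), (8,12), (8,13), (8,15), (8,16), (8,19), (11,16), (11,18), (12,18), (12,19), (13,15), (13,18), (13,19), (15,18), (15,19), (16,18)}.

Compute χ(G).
Clique number ω(G) = 5 (lower bound: χ ≥ ω).
The clique on [7, 8, 13, 15, 19] has size 5, forcing χ ≥ 5, and the coloring below uses 5 colors, so χ(G) = 5.
A valid 5-coloring: color 1: [7, 12]; color 2: [8, 18]; color 3: [5, 19]; color 4: [15, 16]; color 5: [11, 13].

χ(G) = 5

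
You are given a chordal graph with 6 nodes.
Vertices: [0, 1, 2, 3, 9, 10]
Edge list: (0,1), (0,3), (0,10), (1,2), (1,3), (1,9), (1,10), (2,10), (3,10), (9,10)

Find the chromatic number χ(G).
χ(G) = 4

Clique number ω(G) = 4 (lower bound: χ ≥ ω).
The clique on [0, 1, 3, 10] has size 4, forcing χ ≥ 4, and the coloring below uses 4 colors, so χ(G) = 4.
A valid 4-coloring: color 1: [1]; color 2: [10]; color 3: [2, 3, 9]; color 4: [0].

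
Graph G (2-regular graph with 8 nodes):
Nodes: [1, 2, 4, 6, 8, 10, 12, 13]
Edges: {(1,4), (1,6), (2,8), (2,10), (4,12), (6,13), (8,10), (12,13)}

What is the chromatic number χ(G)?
χ(G) = 3

Clique number ω(G) = 3 (lower bound: χ ≥ ω).
The clique on [2, 8, 10] has size 3, forcing χ ≥ 3, and the coloring below uses 3 colors, so χ(G) = 3.
A valid 3-coloring: color 1: [1, 2, 13]; color 2: [6, 10, 12]; color 3: [4, 8].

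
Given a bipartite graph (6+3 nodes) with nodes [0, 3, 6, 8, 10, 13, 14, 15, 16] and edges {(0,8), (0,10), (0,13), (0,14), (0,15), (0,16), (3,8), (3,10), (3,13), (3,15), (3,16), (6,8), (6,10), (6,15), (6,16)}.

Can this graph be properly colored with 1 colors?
Edge (0,8) forces its endpoints to differ, so 1 color is not enough.

No, G is not 1-colorable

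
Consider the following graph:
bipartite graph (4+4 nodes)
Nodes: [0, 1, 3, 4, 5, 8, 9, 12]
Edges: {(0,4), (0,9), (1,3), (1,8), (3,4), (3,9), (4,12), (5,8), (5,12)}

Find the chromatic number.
Clique number ω(G) = 2 (lower bound: χ ≥ ω).
The graph is bipartite (no odd cycle), so 2 colors suffice: χ(G) = 2.
A valid 2-coloring: color 1: [0, 3, 8, 12]; color 2: [1, 4, 5, 9].

χ(G) = 2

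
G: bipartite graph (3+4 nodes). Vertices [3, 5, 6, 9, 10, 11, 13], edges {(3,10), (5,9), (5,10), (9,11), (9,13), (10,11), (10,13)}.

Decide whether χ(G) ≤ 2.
Yes, G is 2-colorable

A valid 2-coloring: color 1: [6, 9, 10]; color 2: [3, 5, 11, 13].
(χ(G) = 2 ≤ 2.)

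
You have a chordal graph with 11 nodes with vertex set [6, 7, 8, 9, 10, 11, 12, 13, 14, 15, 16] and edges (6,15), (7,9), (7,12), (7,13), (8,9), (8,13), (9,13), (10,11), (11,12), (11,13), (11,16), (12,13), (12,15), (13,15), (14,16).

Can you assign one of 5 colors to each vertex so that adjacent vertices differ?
A valid 5-coloring: color 1: [6, 10, 13, 16]; color 2: [7, 8, 11, 14, 15]; color 3: [9, 12].
(χ(G) = 3 ≤ 5.)

Yes, G is 5-colorable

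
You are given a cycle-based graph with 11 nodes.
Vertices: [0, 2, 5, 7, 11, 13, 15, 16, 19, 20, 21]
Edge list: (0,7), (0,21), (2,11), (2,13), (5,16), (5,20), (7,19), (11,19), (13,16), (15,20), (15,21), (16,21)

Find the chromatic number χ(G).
Clique number ω(G) = 2 (lower bound: χ ≥ ω).
Odd cycle [21, 16, 5, 20, 15] needs 3 colors (χ ≥ 3).
The coloring below uses 3 colors, so χ(G) = 3.
A valid 3-coloring: color 1: [7, 11, 13, 20, 21]; color 2: [0, 2, 15, 16, 19]; color 3: [5].

χ(G) = 3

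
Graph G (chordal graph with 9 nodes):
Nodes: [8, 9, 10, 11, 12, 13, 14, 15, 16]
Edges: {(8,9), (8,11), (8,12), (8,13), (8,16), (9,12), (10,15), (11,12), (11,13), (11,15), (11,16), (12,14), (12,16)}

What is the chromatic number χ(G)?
χ(G) = 4

Clique number ω(G) = 4 (lower bound: χ ≥ ω).
The clique on [8, 11, 12, 16] has size 4, forcing χ ≥ 4, and the coloring below uses 4 colors, so χ(G) = 4.
A valid 4-coloring: color 1: [8, 14, 15]; color 2: [10, 12, 13]; color 3: [9, 11]; color 4: [16].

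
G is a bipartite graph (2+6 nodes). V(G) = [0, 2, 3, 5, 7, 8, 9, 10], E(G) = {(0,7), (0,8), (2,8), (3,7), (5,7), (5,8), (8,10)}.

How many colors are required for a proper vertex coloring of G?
χ(G) = 2

Clique number ω(G) = 2 (lower bound: χ ≥ ω).
The graph is bipartite (no odd cycle), so 2 colors suffice: χ(G) = 2.
A valid 2-coloring: color 1: [7, 8, 9]; color 2: [0, 2, 3, 5, 10].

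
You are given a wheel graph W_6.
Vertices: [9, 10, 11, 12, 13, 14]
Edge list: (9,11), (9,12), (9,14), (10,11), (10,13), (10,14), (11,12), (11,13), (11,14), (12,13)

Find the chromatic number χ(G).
χ(G) = 4

Clique number ω(G) = 3 (lower bound: χ ≥ ω).
Odd cycle [9, 14, 10, 13, 12] needs 3 colors (χ ≥ 3).
Vertex 11 is adjacent to every vertex of [9, 10, 12, 13, 14], which already need 3 colors among themselves, so 11 needs a new color (χ ≥ 4).
The coloring below uses 4 colors, so χ(G) = 4.
A valid 4-coloring: color 1: [11]; color 2: [9, 13]; color 3: [12, 14]; color 4: [10].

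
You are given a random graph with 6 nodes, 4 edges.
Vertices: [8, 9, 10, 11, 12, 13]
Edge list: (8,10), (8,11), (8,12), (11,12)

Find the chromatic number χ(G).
Clique number ω(G) = 3 (lower bound: χ ≥ ω).
The clique on [8, 11, 12] has size 3, forcing χ ≥ 3, and the coloring below uses 3 colors, so χ(G) = 3.
A valid 3-coloring: color 1: [8, 9, 13]; color 2: [10, 12]; color 3: [11].

χ(G) = 3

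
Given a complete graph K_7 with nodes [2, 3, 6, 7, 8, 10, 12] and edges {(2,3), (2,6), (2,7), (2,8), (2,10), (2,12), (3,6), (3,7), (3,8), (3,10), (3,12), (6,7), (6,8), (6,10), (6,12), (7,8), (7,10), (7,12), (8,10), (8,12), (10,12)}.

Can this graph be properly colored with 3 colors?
No, G is not 3-colorable

The clique on vertices [2, 3, 6, 7, 8, 10, 12] has size 7 > 3, so it alone needs 7 colors.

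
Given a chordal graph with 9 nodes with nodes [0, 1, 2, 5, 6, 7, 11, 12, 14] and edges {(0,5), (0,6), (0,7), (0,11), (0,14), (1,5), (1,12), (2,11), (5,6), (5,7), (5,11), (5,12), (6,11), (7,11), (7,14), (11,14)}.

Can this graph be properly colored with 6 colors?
A valid 6-coloring: color 1: [2, 5, 14]; color 2: [11, 12]; color 3: [0, 1]; color 4: [6, 7].
(χ(G) = 4 ≤ 6.)

Yes, G is 6-colorable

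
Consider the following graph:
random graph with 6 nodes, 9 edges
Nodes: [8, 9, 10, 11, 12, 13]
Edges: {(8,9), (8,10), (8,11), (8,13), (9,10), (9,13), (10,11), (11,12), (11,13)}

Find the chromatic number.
Clique number ω(G) = 3 (lower bound: χ ≥ ω).
The clique on [8, 9, 10] has size 3, forcing χ ≥ 3, and the coloring below uses 3 colors, so χ(G) = 3.
A valid 3-coloring: color 1: [8, 12]; color 2: [9, 11]; color 3: [10, 13].

χ(G) = 3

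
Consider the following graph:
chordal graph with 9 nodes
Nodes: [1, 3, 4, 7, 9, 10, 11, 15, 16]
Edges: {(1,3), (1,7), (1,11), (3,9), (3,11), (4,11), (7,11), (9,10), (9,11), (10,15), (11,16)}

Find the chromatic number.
Clique number ω(G) = 3 (lower bound: χ ≥ ω).
The clique on [1, 3, 11] has size 3, forcing χ ≥ 3, and the coloring below uses 3 colors, so χ(G) = 3.
A valid 3-coloring: color 1: [10, 11]; color 2: [3, 4, 7, 15, 16]; color 3: [1, 9].

χ(G) = 3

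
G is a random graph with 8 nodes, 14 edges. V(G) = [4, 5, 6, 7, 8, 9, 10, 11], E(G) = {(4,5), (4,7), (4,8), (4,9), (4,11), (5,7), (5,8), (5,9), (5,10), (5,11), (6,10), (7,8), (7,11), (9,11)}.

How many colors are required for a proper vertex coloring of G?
χ(G) = 4

Clique number ω(G) = 4 (lower bound: χ ≥ ω).
The clique on [4, 5, 7, 8] has size 4, forcing χ ≥ 4, and the coloring below uses 4 colors, so χ(G) = 4.
A valid 4-coloring: color 1: [5, 6]; color 2: [4, 10]; color 3: [8, 11]; color 4: [7, 9].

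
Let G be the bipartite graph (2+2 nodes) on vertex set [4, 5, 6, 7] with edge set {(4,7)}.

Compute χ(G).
Clique number ω(G) = 2 (lower bound: χ ≥ ω).
The graph is bipartite (no odd cycle), so 2 colors suffice: χ(G) = 2.
A valid 2-coloring: color 1: [4, 5, 6]; color 2: [7].

χ(G) = 2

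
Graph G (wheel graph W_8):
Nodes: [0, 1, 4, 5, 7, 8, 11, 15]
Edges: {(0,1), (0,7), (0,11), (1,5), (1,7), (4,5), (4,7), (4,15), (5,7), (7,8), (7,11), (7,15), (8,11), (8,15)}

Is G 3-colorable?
No, G is not 3-colorable

Odd cycle [5, 4, 15, 8, 11, 0, 1] needs 3 colors (χ ≥ 3).
Vertex 7 is adjacent to every vertex of [0, 1, 4, 5, 8, 11, 15], which already need 3 colors among themselves, so 7 needs a new color (χ ≥ 4).
Hence χ(G) ≥ 4 > 3, so no proper 3-coloring exists.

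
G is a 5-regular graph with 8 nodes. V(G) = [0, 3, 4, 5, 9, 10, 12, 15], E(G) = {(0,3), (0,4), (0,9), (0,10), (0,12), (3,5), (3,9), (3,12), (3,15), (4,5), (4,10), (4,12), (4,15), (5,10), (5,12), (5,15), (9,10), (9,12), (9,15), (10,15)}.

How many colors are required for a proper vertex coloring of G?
Clique number ω(G) = 4 (lower bound: χ ≥ ω).
The clique on [0, 3, 9, 12] has size 4, forcing χ ≥ 4, and the coloring below uses 4 colors, so χ(G) = 4.
A valid 4-coloring: color 1: [5, 9]; color 2: [0, 15]; color 3: [3, 4]; color 4: [10, 12].

χ(G) = 4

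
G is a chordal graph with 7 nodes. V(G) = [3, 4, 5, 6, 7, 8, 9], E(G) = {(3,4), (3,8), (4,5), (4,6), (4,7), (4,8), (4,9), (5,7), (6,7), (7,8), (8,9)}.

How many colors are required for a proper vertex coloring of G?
Clique number ω(G) = 3 (lower bound: χ ≥ ω).
The clique on [4, 8, 9] has size 3, forcing χ ≥ 3, and the coloring below uses 3 colors, so χ(G) = 3.
A valid 3-coloring: color 1: [4]; color 2: [5, 6, 8]; color 3: [3, 7, 9].

χ(G) = 3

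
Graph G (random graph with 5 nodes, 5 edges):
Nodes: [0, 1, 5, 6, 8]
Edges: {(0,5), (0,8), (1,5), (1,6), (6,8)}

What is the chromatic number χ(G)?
χ(G) = 3

Clique number ω(G) = 2 (lower bound: χ ≥ ω).
Odd cycle [0, 5, 1, 6, 8] needs 3 colors (χ ≥ 3).
The coloring below uses 3 colors, so χ(G) = 3.
A valid 3-coloring: color 1: [0, 6]; color 2: [5, 8]; color 3: [1].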